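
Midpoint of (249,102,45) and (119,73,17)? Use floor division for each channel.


Midpoint: each channel = ⌊(C₁+C₂)/2⌋
R: ⌊(249+119)/2⌋ = 184
G: ⌊(102+73)/2⌋ = 87
B: ⌊(45+17)/2⌋ = 31
= RGB(184, 87, 31)


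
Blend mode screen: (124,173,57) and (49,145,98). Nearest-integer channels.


Screen: C = 255 - (255-A)×(255-B)/255, rounded to nearest integer
R: 255 - (255-124)×(255-49)/255 = 255 - 26986/255 ≈ 255 - 105.827 = 149.173 → 149
G: 255 - (255-173)×(255-145)/255 = 255 - 9020/255 ≈ 255 - 35.373 = 219.627 → 220
B: 255 - (255-57)×(255-98)/255 = 255 - 31086/255 ≈ 255 - 121.906 = 133.094 → 133
= RGB(149, 220, 133)


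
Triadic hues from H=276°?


Triadic: equally spaced at 120° intervals
H1 = 276°
H2 = (276 + 120) mod 360 = 36°
H3 = (276 + 240) mod 360 = 156°
Triadic = 276°, 36°, 156°


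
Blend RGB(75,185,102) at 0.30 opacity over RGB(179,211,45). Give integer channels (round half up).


C = α×F + (1-α)×B, with 1-α = 0.70
R: 0.30×75 + 0.70×179 = 22.50 + 125.30 = 147.80 → 148
G: 0.30×185 + 0.70×211 = 55.50 + 147.70 = 203.20 → 203
B: 0.30×102 + 0.70×45 = 30.60 + 31.50 = 62.10 → 62
= RGB(148, 203, 62)


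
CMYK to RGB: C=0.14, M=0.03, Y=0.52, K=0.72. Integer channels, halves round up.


R = 255 × (1-C) × (1-K) = 255 × 0.86 × 0.28 = 61.404 → 61
G = 255 × (1-M) × (1-K) = 255 × 0.97 × 0.28 = 69.258 → 69
B = 255 × (1-Y) × (1-K) = 255 × 0.48 × 0.28 = 34.272 → 34
= RGB(61, 69, 34)


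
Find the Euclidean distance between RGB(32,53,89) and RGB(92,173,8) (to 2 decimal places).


d = √[(R₁-R₂)² + (G₁-G₂)² + (B₁-B₂)²]
d = √[(32-92)² + (53-173)² + (89-8)²]
d = √[3600 + 14400 + 6561]
d = √24561
d ≈ 156.72


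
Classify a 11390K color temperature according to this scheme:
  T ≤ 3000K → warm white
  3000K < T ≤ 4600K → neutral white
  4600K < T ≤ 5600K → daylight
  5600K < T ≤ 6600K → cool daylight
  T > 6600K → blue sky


Temperature: 11390K
11390K > 6600K → blue sky
Classification: blue sky


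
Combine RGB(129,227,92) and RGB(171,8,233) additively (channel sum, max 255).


Additive: each channel = min(255, C₁+C₂)
R: 129+171 = 300 → 255
G: 227+8 = 235 → 235
B: 92+233 = 325 → 255
= RGB(255, 235, 255)


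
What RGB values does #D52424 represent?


D5 → 213 (R)
24 → 36 (G)
24 → 36 (B)
= RGB(213, 36, 36)


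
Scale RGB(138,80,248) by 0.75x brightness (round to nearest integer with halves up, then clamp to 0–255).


Multiply each channel by 0.75, round half up, clamp to [0, 255]
R: 138×0.75 = 103.5 → round → 104
G: 80×0.75 = 60
B: 248×0.75 = 186
= RGB(104, 60, 186)


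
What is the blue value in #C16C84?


Color: #C16C84
R = C1 = 193
G = 6C = 108
B = 84 = 132
Blue = 132


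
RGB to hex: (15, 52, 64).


R = 15 → 0F (hex)
G = 52 → 34 (hex)
B = 64 → 40 (hex)
Hex = #0F3440


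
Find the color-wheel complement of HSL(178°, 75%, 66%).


Complement = opposite side of color wheel = hue + 180°
H' = (178 + 180) mod 360 = 358°
S and L unchanged.
= HSL(358°, 75%, 66%)


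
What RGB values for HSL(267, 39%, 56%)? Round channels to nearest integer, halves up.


H=267°, S=0.39, L=0.56
C = (1-|2L-1|)×S = (1-|0.12|)×0.39 = 0.3432
H' = H/60 = 267/60 ≈ 4.4500; X = C×(1-|H' mod 2 - 1|) = 0.15444
m = L - C/2 = 0.56 - 0.1716 = 0.3884
Sector ⌊H'⌋ = 4 → (R',G',B') = (0.15444, 0.0, 0.3432)
RGB = ((R'+m)×255, (G'+m)×255, (B'+m)×255) = (138.4242, 99.042, 186.558)
Round half up → RGB(138, 99, 187)


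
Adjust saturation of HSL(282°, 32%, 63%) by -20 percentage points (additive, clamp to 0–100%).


Original S = 32%
Adjustment = -20 percentage points
New S = 32 + (-20) = 12
Clamp to [0, 100] → 12
= HSL(282°, 12%, 63%)


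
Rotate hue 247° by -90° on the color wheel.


New hue = (H + rotation) mod 360
New hue = (247 -90) mod 360
= 157 mod 360
= 157°


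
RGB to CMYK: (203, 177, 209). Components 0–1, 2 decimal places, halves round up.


R'=203/255≈0.7961, G'=177/255≈0.6941, B'=209/255≈0.8196
K = 1 - max(R',G',B') = 1 - 209/255 = 46/255 = 0.18039… → 0.18
(1-R'-K)/(1-K) simplifies to (max-R)/max with max = 209:
C = (209-203)/209 = 6/209 = 0.02870… → 0.03
M = (209-177)/209 = 32/209 = 0.15311… → 0.15
Y = (209-209)/209 = 0/209 = 0 → 0.00
= CMYK(0.03, 0.15, 0.00, 0.18)


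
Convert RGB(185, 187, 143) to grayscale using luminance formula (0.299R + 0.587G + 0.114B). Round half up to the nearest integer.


Gray = 0.299×R + 0.587×G + 0.114×B
Gray = 0.299×185 + 0.587×187 + 0.114×143
Gray = 55.315 + 109.769 + 16.302
Gray = 181.386 → round half up → 181
Gray = 181


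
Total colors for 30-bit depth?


Colors = 2^bits = 2^30
= 1,073,741,824 colors


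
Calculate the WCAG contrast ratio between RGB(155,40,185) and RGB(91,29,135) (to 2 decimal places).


Linearize each sRGB channel c=v/255: c/12.92 if c ≤ 0.04045 else ((c+0.055)/1.055)^2.4
L = 0.2126×R_lin + 0.7152×G_lin + 0.0722×B_lin
Color 1 (155,40,185):
  R=155: 155/255≈0.6078 > 0.04045 → ((0.6078+0.055)/1.055)^2.4 ≈ 0.32778
  G=40: 40/255≈0.1569 > 0.04045 → ((0.1569+0.055)/1.055)^2.4 ≈ 0.02122
  B=185: 185/255≈0.7255 > 0.04045 → ((0.7255+0.055)/1.055)^2.4 ≈ 0.48515
  L1 = 0.2126×0.32778 + 0.7152×0.02122 + 0.0722×0.48515 ≈ 0.11989
Color 2 (91,29,135):
  R=91: 91/255≈0.3569 > 0.04045 → ((0.3569+0.055)/1.055)^2.4 ≈ 0.10462
  G=29: 29/255≈0.1137 > 0.04045 → ((0.1137+0.055)/1.055)^2.4 ≈ 0.01229
  B=135: 135/255≈0.5294 > 0.04045 → ((0.5294+0.055)/1.055)^2.4 ≈ 0.24228
  L2 = 0.2126×0.10462 + 0.7152×0.01229 + 0.0722×0.24228 ≈ 0.04852
Lighter = 0.11989, Darker = 0.04852
Ratio = (L_lighter + 0.05) / (L_darker + 0.05)
Ratio = (0.11989 + 0.05) / (0.04852 + 0.05) = 0.16989 / 0.09852 ≈ 1.7244
Ratio ≈ 1.72:1


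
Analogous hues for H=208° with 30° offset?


Base hue: 208°
Left analog: (208 - 30) mod 360 = 178°
Right analog: (208 + 30) mod 360 = 238°
Analogous hues = 178° and 238°


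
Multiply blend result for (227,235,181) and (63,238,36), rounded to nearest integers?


Multiply: C = A×B/255, rounded to nearest integer
R: 227×63/255 = 14301/255 ≈ 56.082 → 56
G: 235×238/255 = 55930/255 ≈ 219.333 → 219
B: 181×36/255 = 6516/255 ≈ 25.553 → 26
= RGB(56, 219, 26)


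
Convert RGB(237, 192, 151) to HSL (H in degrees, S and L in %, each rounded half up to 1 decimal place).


Normalize: R'=237/255≈0.9294, G'=192/255≈0.7529, B'=151/255≈0.5922
Max=237/255, Min=151/255, Δ=Max-Min=86/255
L = (Max+Min)/2 = (237+151)/510 = 388/510 = 0.76078… → L = 76.1%
L > 0.5 → S = Δ/(2-Max-Min) = 86/(510-237-151) = 86/122 = 0.70491… → S = 70.5%
(the 1/255 factors cancel in S and H, so raw channel differences can be used)
Max is R' → H = 60 × (((G-B)/Δ) mod 6) = 60 × (((192-151)/86) mod 6)
  41/86 = 0.4767…
  H = 60 × 0.4767… = 28.604…° → H = 28.6°
= HSL(28.6°, 70.5%, 76.1%)


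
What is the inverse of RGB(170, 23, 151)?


Invert: (255-R, 255-G, 255-B)
R: 255-170 = 85
G: 255-23 = 232
B: 255-151 = 104
= RGB(85, 232, 104)


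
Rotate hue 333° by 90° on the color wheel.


New hue = (H + rotation) mod 360
New hue = (333 + 90) mod 360
= 423 mod 360
= 63°


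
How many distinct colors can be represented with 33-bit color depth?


Colors = 2^bits = 2^33
= 8,589,934,592 colors


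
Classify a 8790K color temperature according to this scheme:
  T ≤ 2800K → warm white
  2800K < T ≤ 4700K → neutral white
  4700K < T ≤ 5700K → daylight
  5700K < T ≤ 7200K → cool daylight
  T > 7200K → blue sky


Temperature: 8790K
8790K > 7200K → blue sky
Classification: blue sky


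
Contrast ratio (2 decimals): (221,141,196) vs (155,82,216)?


Linearize each sRGB channel c=v/255: c/12.92 if c ≤ 0.04045 else ((c+0.055)/1.055)^2.4
L = 0.2126×R_lin + 0.7152×G_lin + 0.0722×B_lin
Color 1 (221,141,196):
  R=221: 221/255≈0.8667 > 0.04045 → ((0.8667+0.055)/1.055)^2.4 ≈ 0.72306
  G=141: 141/255≈0.5529 > 0.04045 → ((0.5529+0.055)/1.055)^2.4 ≈ 0.26636
  B=196: 196/255≈0.7686 > 0.04045 → ((0.7686+0.055)/1.055)^2.4 ≈ 0.55201
  L1 = 0.2126×0.72306 + 0.7152×0.26636 + 0.0722×0.55201 ≈ 0.38407
Color 2 (155,82,216):
  R=155: 155/255≈0.6078 > 0.04045 → ((0.6078+0.055)/1.055)^2.4 ≈ 0.32778
  G=82: 82/255≈0.3216 > 0.04045 → ((0.3216+0.055)/1.055)^2.4 ≈ 0.08438
  B=216: 216/255≈0.8471 > 0.04045 → ((0.8471+0.055)/1.055)^2.4 ≈ 0.68669
  L2 = 0.2126×0.32778 + 0.7152×0.08438 + 0.0722×0.68669 ≈ 0.17961
Lighter = 0.38407, Darker = 0.17961
Ratio = (L_lighter + 0.05) / (L_darker + 0.05)
Ratio = (0.38407 + 0.05) / (0.17961 + 0.05) = 0.43407 / 0.22961 ≈ 1.8905
Ratio ≈ 1.89:1


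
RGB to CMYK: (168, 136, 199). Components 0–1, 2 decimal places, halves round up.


R'=168/255≈0.6588, G'=136/255≈0.5333, B'=199/255≈0.7804
K = 1 - max(R',G',B') = 1 - 199/255 = 56/255 = 0.21960… → 0.22
(1-R'-K)/(1-K) simplifies to (max-R)/max with max = 199:
C = (199-168)/199 = 31/199 = 0.15577… → 0.16
M = (199-136)/199 = 63/199 = 0.31658… → 0.32
Y = (199-199)/199 = 0/199 = 0 → 0.00
= CMYK(0.16, 0.32, 0.00, 0.22)


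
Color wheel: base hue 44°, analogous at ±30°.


Base hue: 44°
Left analog: (44 - 30) mod 360 = 14°
Right analog: (44 + 30) mod 360 = 74°
Analogous hues = 14° and 74°


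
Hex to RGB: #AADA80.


AA → 170 (R)
DA → 218 (G)
80 → 128 (B)
= RGB(170, 218, 128)


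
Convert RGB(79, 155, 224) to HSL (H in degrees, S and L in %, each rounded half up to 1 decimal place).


Normalize: R'=79/255≈0.3098, G'=155/255≈0.6078, B'=224/255≈0.8784
Max=224/255, Min=79/255, Δ=Max-Min=145/255
L = (Max+Min)/2 = (224+79)/510 = 303/510 = 0.59411… → L = 59.4%
L > 0.5 → S = Δ/(2-Max-Min) = 145/(510-224-79) = 145/207 = 0.70048… → S = 70.0%
(the 1/255 factors cancel in S and H, so raw channel differences can be used)
Max is B' → H = 60 × ((R-G)/Δ + 4) = 60 × ((79-155)/145 + 4)
  -76/145 + 4 = -0.5241… + 4 = 3.4758…
  H = 60 × 3.4758… = 208.551…° → H = 208.6°
= HSL(208.6°, 70.0%, 59.4%)


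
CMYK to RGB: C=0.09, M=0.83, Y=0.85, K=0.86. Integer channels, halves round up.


R = 255 × (1-C) × (1-K) = 255 × 0.91 × 0.14 = 32.487 → 32
G = 255 × (1-M) × (1-K) = 255 × 0.17 × 0.14 = 6.069 → 6
B = 255 × (1-Y) × (1-K) = 255 × 0.15 × 0.14 = 5.355 → 5
= RGB(32, 6, 5)


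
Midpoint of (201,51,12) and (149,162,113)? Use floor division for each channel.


Midpoint: each channel = ⌊(C₁+C₂)/2⌋
R: ⌊(201+149)/2⌋ = 175
G: ⌊(51+162)/2⌋ = 106
B: ⌊(12+113)/2⌋ = 62
= RGB(175, 106, 62)


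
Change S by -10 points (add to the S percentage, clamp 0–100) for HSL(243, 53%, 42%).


Original S = 53%
Adjustment = -10 percentage points
New S = 53 + (-10) = 43
Clamp to [0, 100] → 43
= HSL(243°, 43%, 42%)


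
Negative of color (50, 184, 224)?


Invert: (255-R, 255-G, 255-B)
R: 255-50 = 205
G: 255-184 = 71
B: 255-224 = 31
= RGB(205, 71, 31)


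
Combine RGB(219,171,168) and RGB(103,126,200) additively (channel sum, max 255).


Additive: each channel = min(255, C₁+C₂)
R: 219+103 = 322 → 255
G: 171+126 = 297 → 255
B: 168+200 = 368 → 255
= RGB(255, 255, 255)


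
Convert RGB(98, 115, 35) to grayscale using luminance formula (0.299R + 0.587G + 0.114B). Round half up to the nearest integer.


Gray = 0.299×R + 0.587×G + 0.114×B
Gray = 0.299×98 + 0.587×115 + 0.114×35
Gray = 29.302 + 67.505 + 3.990
Gray = 100.797 → round half up → 101
Gray = 101


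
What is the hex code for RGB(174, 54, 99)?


R = 174 → AE (hex)
G = 54 → 36 (hex)
B = 99 → 63 (hex)
Hex = #AE3663


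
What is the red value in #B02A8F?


Color: #B02A8F
R = B0 = 176
G = 2A = 42
B = 8F = 143
Red = 176


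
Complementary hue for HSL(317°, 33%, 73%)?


Complement = opposite side of color wheel = hue + 180°
H' = (317 + 180) mod 360 = 137°
S and L unchanged.
= HSL(137°, 33%, 73%)


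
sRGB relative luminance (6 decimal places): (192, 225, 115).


Linearize each channel (sRGB transfer function): c = v/255; c_lin = c/12.92 if c ≤ 0.04045, else ((c+0.055)/1.055)^2.4
  R: 192/255 ≈ 0.752941 > 0.04045 → ((0.752941+0.055)/1.055)^2.4 ≈ 0.527115
  G: 225/255 ≈ 0.882353 > 0.04045 → ((0.882353+0.055)/1.055)^2.4 ≈ 0.752942
  B: 115/255 ≈ 0.450980 > 0.04045 → ((0.450980+0.055)/1.055)^2.4 ≈ 0.171441
R_lin = 0.527115, G_lin = 0.752942, B_lin = 0.171441
L = 0.2126×R + 0.7152×G + 0.0722×B
L = 0.2126×0.527115 + 0.7152×0.752942 + 0.0722×0.171441
L ≈ 0.662947


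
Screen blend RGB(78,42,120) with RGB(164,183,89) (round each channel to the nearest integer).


Screen: C = 255 - (255-A)×(255-B)/255, rounded to nearest integer
R: 255 - (255-78)×(255-164)/255 = 255 - 16107/255 ≈ 255 - 63.165 = 191.835 → 192
G: 255 - (255-42)×(255-183)/255 = 255 - 15336/255 ≈ 255 - 60.141 = 194.859 → 195
B: 255 - (255-120)×(255-89)/255 = 255 - 22410/255 ≈ 255 - 87.882 = 167.118 → 167
= RGB(192, 195, 167)


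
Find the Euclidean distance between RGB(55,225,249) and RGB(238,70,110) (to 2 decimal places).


d = √[(R₁-R₂)² + (G₁-G₂)² + (B₁-B₂)²]
d = √[(55-238)² + (225-70)² + (249-110)²]
d = √[33489 + 24025 + 19321]
d = √76835
d ≈ 277.19


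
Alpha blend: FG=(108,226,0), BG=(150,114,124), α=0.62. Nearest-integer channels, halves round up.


C = α×F + (1-α)×B, with 1-α = 0.38
R: 0.62×108 + 0.38×150 = 66.96 + 57.00 = 123.96 → 124
G: 0.62×226 + 0.38×114 = 140.12 + 43.32 = 183.44 → 183
B: 0.62×0 + 0.38×124 = 0.00 + 47.12 = 47.12 → 47
= RGB(124, 183, 47)


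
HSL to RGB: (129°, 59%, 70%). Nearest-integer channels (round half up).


H=129°, S=0.59, L=0.70
C = (1-|2L-1|)×S = (1-|0.40|)×0.59 = 0.354
H' = H/60 = 129/60 ≈ 2.1500; X = C×(1-|H' mod 2 - 1|) = 0.0531
m = L - C/2 = 0.70 - 0.177 = 0.523
Sector ⌊H'⌋ = 2 → (R',G',B') = (0.0, 0.354, 0.0531)
RGB = ((R'+m)×255, (G'+m)×255, (B'+m)×255) = (133.365, 223.635, 146.9055)
Round half up → RGB(133, 224, 147)


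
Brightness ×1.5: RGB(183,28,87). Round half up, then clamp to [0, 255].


Multiply each channel by 1.5, round half up, clamp to [0, 255]
R: 183×1.5 = 274.5 → round → 275 → clamp → 255
G: 28×1.5 = 42
B: 87×1.5 = 130.5 → round → 131
= RGB(255, 42, 131)


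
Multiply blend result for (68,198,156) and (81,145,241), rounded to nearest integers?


Multiply: C = A×B/255, rounded to nearest integer
R: 68×81/255 = 5508/255 ≈ 21.600 → 22
G: 198×145/255 = 28710/255 ≈ 112.588 → 113
B: 156×241/255 = 37596/255 ≈ 147.435 → 147
= RGB(22, 113, 147)


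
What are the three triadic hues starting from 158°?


Triadic: equally spaced at 120° intervals
H1 = 158°
H2 = (158 + 120) mod 360 = 278°
H3 = (158 + 240) mod 360 = 38°
Triadic = 158°, 278°, 38°


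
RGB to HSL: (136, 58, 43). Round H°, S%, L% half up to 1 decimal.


Normalize: R'=136/255≈0.5333, G'=58/255≈0.2275, B'=43/255≈0.1686
Max=136/255, Min=43/255, Δ=Max-Min=93/255
L = (Max+Min)/2 = (136+43)/510 = 179/510 = 0.35098… → L = 35.1%
L ≤ 0.5 → S = Δ/(Max+Min) = 93/(136+43) = 93/179 = 0.51955… → S = 52.0%
(the 1/255 factors cancel in S and H, so raw channel differences can be used)
Max is R' → H = 60 × (((G-B)/Δ) mod 6) = 60 × (((58-43)/93) mod 6)
  15/93 = 0.1612…
  H = 60 × 0.1612… = 9.677…° → H = 9.7°
= HSL(9.7°, 52.0%, 35.1%)


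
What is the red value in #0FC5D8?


Color: #0FC5D8
R = 0F = 15
G = C5 = 197
B = D8 = 216
Red = 15


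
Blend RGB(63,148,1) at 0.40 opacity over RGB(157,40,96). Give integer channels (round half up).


C = α×F + (1-α)×B, with 1-α = 0.60
R: 0.40×63 + 0.60×157 = 25.20 + 94.20 = 119.40 → 119
G: 0.40×148 + 0.60×40 = 59.20 + 24.00 = 83.20 → 83
B: 0.40×1 + 0.60×96 = 0.40 + 57.60 = 58.00 → 58
= RGB(119, 83, 58)


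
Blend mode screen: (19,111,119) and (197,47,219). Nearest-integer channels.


Screen: C = 255 - (255-A)×(255-B)/255, rounded to nearest integer
R: 255 - (255-19)×(255-197)/255 = 255 - 13688/255 ≈ 255 - 53.678 = 201.322 → 201
G: 255 - (255-111)×(255-47)/255 = 255 - 29952/255 ≈ 255 - 117.459 = 137.541 → 138
B: 255 - (255-119)×(255-219)/255 = 255 - 4896/255 ≈ 255 - 19.200 = 235.800 → 236
= RGB(201, 138, 236)


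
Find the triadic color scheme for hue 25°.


Triadic: equally spaced at 120° intervals
H1 = 25°
H2 = (25 + 120) mod 360 = 145°
H3 = (25 + 240) mod 360 = 265°
Triadic = 25°, 145°, 265°


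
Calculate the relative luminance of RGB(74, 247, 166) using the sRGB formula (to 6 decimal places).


Linearize each channel (sRGB transfer function): c = v/255; c_lin = c/12.92 if c ≤ 0.04045, else ((c+0.055)/1.055)^2.4
  R: 74/255 ≈ 0.290196 > 0.04045 → ((0.290196+0.055)/1.055)^2.4 ≈ 0.068478
  G: 247/255 ≈ 0.968627 > 0.04045 → ((0.968627+0.055)/1.055)^2.4 ≈ 0.930111
  B: 166/255 ≈ 0.650980 > 0.04045 → ((0.650980+0.055)/1.055)^2.4 ≈ 0.381326
R_lin = 0.068478, G_lin = 0.930111, B_lin = 0.381326
L = 0.2126×R + 0.7152×G + 0.0722×B
L = 0.2126×0.068478 + 0.7152×0.930111 + 0.0722×0.381326
L ≈ 0.707305


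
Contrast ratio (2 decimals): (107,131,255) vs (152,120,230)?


Linearize each sRGB channel c=v/255: c/12.92 if c ≤ 0.04045 else ((c+0.055)/1.055)^2.4
L = 0.2126×R_lin + 0.7152×G_lin + 0.0722×B_lin
Color 1 (107,131,255):
  R=107: 107/255≈0.4196 > 0.04045 → ((0.4196+0.055)/1.055)^2.4 ≈ 0.14703
  G=131: 131/255≈0.5137 > 0.04045 → ((0.5137+0.055)/1.055)^2.4 ≈ 0.22697
  B=255: 255/255≈1.0000 > 0.04045 → ((1.0000+0.055)/1.055)^2.4 ≈ 1.00000
  L1 = 0.2126×0.14703 + 0.7152×0.22697 + 0.0722×1.00000 ≈ 0.26578
Color 2 (152,120,230):
  R=152: 152/255≈0.5961 > 0.04045 → ((0.5961+0.055)/1.055)^2.4 ≈ 0.31399
  G=120: 120/255≈0.4706 > 0.04045 → ((0.4706+0.055)/1.055)^2.4 ≈ 0.18782
  B=230: 230/255≈0.9020 > 0.04045 → ((0.9020+0.055)/1.055)^2.4 ≈ 0.79130
  L2 = 0.2126×0.31399 + 0.7152×0.18782 + 0.0722×0.79130 ≈ 0.25822
Lighter = 0.26578, Darker = 0.25822
Ratio = (L_lighter + 0.05) / (L_darker + 0.05)
Ratio = (0.26578 + 0.05) / (0.25822 + 0.05) = 0.31578 / 0.30822 ≈ 1.0246
Ratio ≈ 1.02:1


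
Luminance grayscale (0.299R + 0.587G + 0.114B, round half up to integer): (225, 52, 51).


Gray = 0.299×R + 0.587×G + 0.114×B
Gray = 0.299×225 + 0.587×52 + 0.114×51
Gray = 67.275 + 30.524 + 5.814
Gray = 103.613 → round half up → 104
Gray = 104


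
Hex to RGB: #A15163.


A1 → 161 (R)
51 → 81 (G)
63 → 99 (B)
= RGB(161, 81, 99)


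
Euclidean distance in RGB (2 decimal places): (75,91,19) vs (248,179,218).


d = √[(R₁-R₂)² + (G₁-G₂)² + (B₁-B₂)²]
d = √[(75-248)² + (91-179)² + (19-218)²]
d = √[29929 + 7744 + 39601]
d = √77274
d ≈ 277.98


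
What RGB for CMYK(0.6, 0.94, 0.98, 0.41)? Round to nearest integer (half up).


R = 255 × (1-C) × (1-K) = 255 × 0.40 × 0.59 = 60.18 → 60
G = 255 × (1-M) × (1-K) = 255 × 0.06 × 0.59 = 9.027 → 9
B = 255 × (1-Y) × (1-K) = 255 × 0.02 × 0.59 = 3.009 → 3
= RGB(60, 9, 3)


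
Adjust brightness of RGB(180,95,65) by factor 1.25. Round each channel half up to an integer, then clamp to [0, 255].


Multiply each channel by 1.25, round half up, clamp to [0, 255]
R: 180×1.25 = 225
G: 95×1.25 = 118.75 → round → 119
B: 65×1.25 = 81.25 → round → 81
= RGB(225, 119, 81)


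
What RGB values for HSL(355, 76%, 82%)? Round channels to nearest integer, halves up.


H=355°, S=0.76, L=0.82
C = (1-|2L-1|)×S = (1-|0.64|)×0.76 = 0.2736
H' = H/60 = 355/60 ≈ 5.9167; X = C×(1-|H' mod 2 - 1|) = 0.0228
m = L - C/2 = 0.82 - 0.1368 = 0.6832
Sector ⌊H'⌋ = 5 → (R',G',B') = (0.2736, 0.0, 0.0228)
RGB = ((R'+m)×255, (G'+m)×255, (B'+m)×255) = (243.984, 174.216, 180.03)
Round half up → RGB(244, 174, 180)


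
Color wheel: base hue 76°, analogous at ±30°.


Base hue: 76°
Left analog: (76 - 30) mod 360 = 46°
Right analog: (76 + 30) mod 360 = 106°
Analogous hues = 46° and 106°


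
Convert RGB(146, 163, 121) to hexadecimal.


R = 146 → 92 (hex)
G = 163 → A3 (hex)
B = 121 → 79 (hex)
Hex = #92A379


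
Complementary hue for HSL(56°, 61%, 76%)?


Complement = opposite side of color wheel = hue + 180°
H' = (56 + 180) mod 360 = 236°
S and L unchanged.
= HSL(236°, 61%, 76%)


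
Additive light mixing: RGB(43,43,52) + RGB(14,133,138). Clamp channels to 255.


Additive: each channel = min(255, C₁+C₂)
R: 43+14 = 57 → 57
G: 43+133 = 176 → 176
B: 52+138 = 190 → 190
= RGB(57, 176, 190)


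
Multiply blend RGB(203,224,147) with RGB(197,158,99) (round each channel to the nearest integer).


Multiply: C = A×B/255, rounded to nearest integer
R: 203×197/255 = 39991/255 ≈ 156.827 → 157
G: 224×158/255 = 35392/255 ≈ 138.792 → 139
B: 147×99/255 = 14553/255 ≈ 57.071 → 57
= RGB(157, 139, 57)


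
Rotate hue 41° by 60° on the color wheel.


New hue = (H + rotation) mod 360
New hue = (41 + 60) mod 360
= 101 mod 360
= 101°


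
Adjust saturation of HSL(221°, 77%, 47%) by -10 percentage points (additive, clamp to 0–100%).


Original S = 77%
Adjustment = -10 percentage points
New S = 77 + (-10) = 67
Clamp to [0, 100] → 67
= HSL(221°, 67%, 47%)


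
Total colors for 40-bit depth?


Colors = 2^bits = 2^40
= 1,099,511,627,776 colors


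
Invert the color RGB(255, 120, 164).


Invert: (255-R, 255-G, 255-B)
R: 255-255 = 0
G: 255-120 = 135
B: 255-164 = 91
= RGB(0, 135, 91)


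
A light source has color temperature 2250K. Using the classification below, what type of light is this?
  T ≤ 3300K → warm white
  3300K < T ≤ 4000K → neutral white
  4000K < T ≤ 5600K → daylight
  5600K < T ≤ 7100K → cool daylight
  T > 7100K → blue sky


Temperature: 2250K
2250K ≤ 3300K → warm white
Classification: warm white


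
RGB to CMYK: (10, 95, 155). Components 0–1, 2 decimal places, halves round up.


R'=10/255≈0.0392, G'=95/255≈0.3725, B'=155/255≈0.6078
K = 1 - max(R',G',B') = 1 - 155/255 = 100/255 = 0.39215… → 0.39
(1-R'-K)/(1-K) simplifies to (max-R)/max with max = 155:
C = (155-10)/155 = 145/155 = 0.93548… → 0.94
M = (155-95)/155 = 60/155 = 0.38709… → 0.39
Y = (155-155)/155 = 0/155 = 0 → 0.00
= CMYK(0.94, 0.39, 0.00, 0.39)


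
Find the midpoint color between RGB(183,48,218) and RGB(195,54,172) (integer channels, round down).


Midpoint: each channel = ⌊(C₁+C₂)/2⌋
R: ⌊(183+195)/2⌋ = 189
G: ⌊(48+54)/2⌋ = 51
B: ⌊(218+172)/2⌋ = 195
= RGB(189, 51, 195)


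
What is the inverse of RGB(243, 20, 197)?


Invert: (255-R, 255-G, 255-B)
R: 255-243 = 12
G: 255-20 = 235
B: 255-197 = 58
= RGB(12, 235, 58)


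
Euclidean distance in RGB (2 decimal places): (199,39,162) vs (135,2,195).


d = √[(R₁-R₂)² + (G₁-G₂)² + (B₁-B₂)²]
d = √[(199-135)² + (39-2)² + (162-195)²]
d = √[4096 + 1369 + 1089]
d = √6554
d ≈ 80.96


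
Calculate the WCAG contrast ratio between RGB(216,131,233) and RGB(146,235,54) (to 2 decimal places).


Linearize each sRGB channel c=v/255: c/12.92 if c ≤ 0.04045 else ((c+0.055)/1.055)^2.4
L = 0.2126×R_lin + 0.7152×G_lin + 0.0722×B_lin
Color 1 (216,131,233):
  R=216: 216/255≈0.8471 > 0.04045 → ((0.8471+0.055)/1.055)^2.4 ≈ 0.68669
  G=131: 131/255≈0.5137 > 0.04045 → ((0.5137+0.055)/1.055)^2.4 ≈ 0.22697
  B=233: 233/255≈0.9137 > 0.04045 → ((0.9137+0.055)/1.055)^2.4 ≈ 0.81485
  L1 = 0.2126×0.68669 + 0.7152×0.22697 + 0.0722×0.81485 ≈ 0.36715
Color 2 (146,235,54):
  R=146: 146/255≈0.5725 > 0.04045 → ((0.5725+0.055)/1.055)^2.4 ≈ 0.28744
  G=235: 235/255≈0.9216 > 0.04045 → ((0.9216+0.055)/1.055)^2.4 ≈ 0.83077
  B=54: 54/255≈0.2118 > 0.04045 → ((0.2118+0.055)/1.055)^2.4 ≈ 0.03689
  L2 = 0.2126×0.28744 + 0.7152×0.83077 + 0.0722×0.03689 ≈ 0.65794
Lighter = 0.65794, Darker = 0.36715
Ratio = (L_lighter + 0.05) / (L_darker + 0.05)
Ratio = (0.65794 + 0.05) / (0.36715 + 0.05) = 0.70794 / 0.41715 ≈ 1.6971
Ratio ≈ 1.70:1


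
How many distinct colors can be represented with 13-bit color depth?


Colors = 2^bits = 2^13
= 8,192 colors


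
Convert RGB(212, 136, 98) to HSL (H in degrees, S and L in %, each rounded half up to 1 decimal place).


Normalize: R'=212/255≈0.8314, G'=136/255≈0.5333, B'=98/255≈0.3843
Max=212/255, Min=98/255, Δ=Max-Min=114/255
L = (Max+Min)/2 = (212+98)/510 = 310/510 = 0.60784… → L = 60.8%
L > 0.5 → S = Δ/(2-Max-Min) = 114/(510-212-98) = 114/200 = 0.57 → S = 57.0%
(the 1/255 factors cancel in S and H, so raw channel differences can be used)
Max is R' → H = 60 × (((G-B)/Δ) mod 6) = 60 × (((136-98)/114) mod 6)
  38/114 = 0.3333…
  H = 60 × 0.3333… = 20° → H = 20.0°
= HSL(20.0°, 57.0%, 60.8%)


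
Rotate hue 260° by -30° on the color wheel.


New hue = (H + rotation) mod 360
New hue = (260 -30) mod 360
= 230 mod 360
= 230°


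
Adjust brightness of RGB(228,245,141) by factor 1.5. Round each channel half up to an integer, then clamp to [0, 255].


Multiply each channel by 1.5, round half up, clamp to [0, 255]
R: 228×1.5 = 342 → clamp → 255
G: 245×1.5 = 367.5 → round → 368 → clamp → 255
B: 141×1.5 = 211.5 → round → 212
= RGB(255, 255, 212)


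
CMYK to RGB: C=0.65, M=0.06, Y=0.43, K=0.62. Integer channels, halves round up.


R = 255 × (1-C) × (1-K) = 255 × 0.35 × 0.38 = 33.915 → 34
G = 255 × (1-M) × (1-K) = 255 × 0.94 × 0.38 = 91.086 → 91
B = 255 × (1-Y) × (1-K) = 255 × 0.57 × 0.38 = 55.233 → 55
= RGB(34, 91, 55)


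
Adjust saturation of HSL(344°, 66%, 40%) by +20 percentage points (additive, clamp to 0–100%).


Original S = 66%
Adjustment = +20 percentage points
New S = 66 + (20) = 86
Clamp to [0, 100] → 86
= HSL(344°, 86%, 40%)


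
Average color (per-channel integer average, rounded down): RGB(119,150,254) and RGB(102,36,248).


Midpoint: each channel = ⌊(C₁+C₂)/2⌋
R: ⌊(119+102)/2⌋ = 110
G: ⌊(150+36)/2⌋ = 93
B: ⌊(254+248)/2⌋ = 251
= RGB(110, 93, 251)


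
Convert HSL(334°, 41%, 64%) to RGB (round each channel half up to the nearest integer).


H=334°, S=0.41, L=0.64
C = (1-|2L-1|)×S = (1-|0.28|)×0.41 = 0.2952
H' = H/60 = 334/60 ≈ 5.5667; X = C×(1-|H' mod 2 - 1|) = 0.12792
m = L - C/2 = 0.64 - 0.1476 = 0.4924
Sector ⌊H'⌋ = 5 → (R',G',B') = (0.2952, 0.0, 0.12792)
RGB = ((R'+m)×255, (G'+m)×255, (B'+m)×255) = (200.838, 125.562, 158.1816)
Round half up → RGB(201, 126, 158)


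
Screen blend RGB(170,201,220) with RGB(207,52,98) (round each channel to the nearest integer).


Screen: C = 255 - (255-A)×(255-B)/255, rounded to nearest integer
R: 255 - (255-170)×(255-207)/255 = 255 - 4080/255 ≈ 255 - 16.000 = 239.000 → 239
G: 255 - (255-201)×(255-52)/255 = 255 - 10962/255 ≈ 255 - 42.988 = 212.012 → 212
B: 255 - (255-220)×(255-98)/255 = 255 - 5495/255 ≈ 255 - 21.549 = 233.451 → 233
= RGB(239, 212, 233)


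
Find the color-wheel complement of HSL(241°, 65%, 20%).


Complement = opposite side of color wheel = hue + 180°
H' = (241 + 180) mod 360 = 61°
S and L unchanged.
= HSL(61°, 65%, 20%)


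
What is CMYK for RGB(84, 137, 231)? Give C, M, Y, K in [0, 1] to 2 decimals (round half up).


R'=84/255≈0.3294, G'=137/255≈0.5373, B'=231/255≈0.9059
K = 1 - max(R',G',B') = 1 - 231/255 = 24/255 = 0.09411… → 0.09
(1-R'-K)/(1-K) simplifies to (max-R)/max with max = 231:
C = (231-84)/231 = 147/231 = 0.63636… → 0.64
M = (231-137)/231 = 94/231 = 0.40692… → 0.41
Y = (231-231)/231 = 0/231 = 0 → 0.00
= CMYK(0.64, 0.41, 0.00, 0.09)


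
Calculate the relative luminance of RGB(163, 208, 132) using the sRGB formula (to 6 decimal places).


Linearize each channel (sRGB transfer function): c = v/255; c_lin = c/12.92 if c ≤ 0.04045, else ((c+0.055)/1.055)^2.4
  R: 163/255 ≈ 0.639216 > 0.04045 → ((0.639216+0.055)/1.055)^2.4 ≈ 0.366253
  G: 208/255 ≈ 0.815686 > 0.04045 → ((0.815686+0.055)/1.055)^2.4 ≈ 0.630757
  B: 132/255 ≈ 0.517647 > 0.04045 → ((0.517647+0.055)/1.055)^2.4 ≈ 0.230740
R_lin = 0.366253, G_lin = 0.630757, B_lin = 0.230740
L = 0.2126×R + 0.7152×G + 0.0722×B
L = 0.2126×0.366253 + 0.7152×0.630757 + 0.0722×0.230740
L ≈ 0.545642


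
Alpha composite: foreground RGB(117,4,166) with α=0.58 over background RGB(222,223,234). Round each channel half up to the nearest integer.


C = α×F + (1-α)×B, with 1-α = 0.42
R: 0.58×117 + 0.42×222 = 67.86 + 93.24 = 161.10 → 161
G: 0.58×4 + 0.42×223 = 2.32 + 93.66 = 95.98 → 96
B: 0.58×166 + 0.42×234 = 96.28 + 98.28 = 194.56 → 195
= RGB(161, 96, 195)


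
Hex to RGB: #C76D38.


C7 → 199 (R)
6D → 109 (G)
38 → 56 (B)
= RGB(199, 109, 56)


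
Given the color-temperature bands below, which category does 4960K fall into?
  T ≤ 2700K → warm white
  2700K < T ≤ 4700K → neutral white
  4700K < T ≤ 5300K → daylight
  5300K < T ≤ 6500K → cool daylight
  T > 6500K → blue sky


Temperature: 4960K
4700K < 4960K ≤ 5300K → daylight
Classification: daylight


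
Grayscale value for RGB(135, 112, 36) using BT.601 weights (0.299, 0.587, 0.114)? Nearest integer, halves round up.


Gray = 0.299×R + 0.587×G + 0.114×B
Gray = 0.299×135 + 0.587×112 + 0.114×36
Gray = 40.365 + 65.744 + 4.104
Gray = 110.213 → round half up → 110
Gray = 110


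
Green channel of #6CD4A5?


Color: #6CD4A5
R = 6C = 108
G = D4 = 212
B = A5 = 165
Green = 212


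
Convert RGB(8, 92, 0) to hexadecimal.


R = 8 → 08 (hex)
G = 92 → 5C (hex)
B = 0 → 00 (hex)
Hex = #085C00


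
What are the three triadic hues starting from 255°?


Triadic: equally spaced at 120° intervals
H1 = 255°
H2 = (255 + 120) mod 360 = 15°
H3 = (255 + 240) mod 360 = 135°
Triadic = 255°, 15°, 135°


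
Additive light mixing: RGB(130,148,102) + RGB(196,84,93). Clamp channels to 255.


Additive: each channel = min(255, C₁+C₂)
R: 130+196 = 326 → 255
G: 148+84 = 232 → 232
B: 102+93 = 195 → 195
= RGB(255, 232, 195)


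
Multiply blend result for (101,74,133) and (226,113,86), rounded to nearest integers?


Multiply: C = A×B/255, rounded to nearest integer
R: 101×226/255 = 22826/255 ≈ 89.514 → 90
G: 74×113/255 = 8362/255 ≈ 32.792 → 33
B: 133×86/255 = 11438/255 ≈ 44.855 → 45
= RGB(90, 33, 45)


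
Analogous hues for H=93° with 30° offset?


Base hue: 93°
Left analog: (93 - 30) mod 360 = 63°
Right analog: (93 + 30) mod 360 = 123°
Analogous hues = 63° and 123°


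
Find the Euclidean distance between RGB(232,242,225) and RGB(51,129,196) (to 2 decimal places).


d = √[(R₁-R₂)² + (G₁-G₂)² + (B₁-B₂)²]
d = √[(232-51)² + (242-129)² + (225-196)²]
d = √[32761 + 12769 + 841]
d = √46371
d ≈ 215.34


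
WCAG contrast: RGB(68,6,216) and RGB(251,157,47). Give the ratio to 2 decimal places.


Linearize each sRGB channel c=v/255: c/12.92 if c ≤ 0.04045 else ((c+0.055)/1.055)^2.4
L = 0.2126×R_lin + 0.7152×G_lin + 0.0722×B_lin
Color 1 (68,6,216):
  R=68: 68/255≈0.2667 > 0.04045 → ((0.2667+0.055)/1.055)^2.4 ≈ 0.05781
  G=6: 6/255≈0.0235 ≤ 0.04045 → 0.0235/12.92 ≈ 0.00182
  B=216: 216/255≈0.8471 > 0.04045 → ((0.8471+0.055)/1.055)^2.4 ≈ 0.68669
  L1 = 0.2126×0.05781 + 0.7152×0.00182 + 0.0722×0.68669 ≈ 0.06317
Color 2 (251,157,47):
  R=251: 251/255≈0.9843 > 0.04045 → ((0.9843+0.055)/1.055)^2.4 ≈ 0.96469
  G=157: 157/255≈0.6157 > 0.04045 → ((0.6157+0.055)/1.055)^2.4 ≈ 0.33716
  B=47: 47/255≈0.1843 > 0.04045 → ((0.1843+0.055)/1.055)^2.4 ≈ 0.02843
  L2 = 0.2126×0.96469 + 0.7152×0.33716 + 0.0722×0.02843 ≈ 0.44828
Lighter = 0.44828, Darker = 0.06317
Ratio = (L_lighter + 0.05) / (L_darker + 0.05)
Ratio = (0.44828 + 0.05) / (0.06317 + 0.05) = 0.49828 / 0.11317 ≈ 4.4029
Ratio ≈ 4.40:1


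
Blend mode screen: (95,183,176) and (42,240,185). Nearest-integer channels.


Screen: C = 255 - (255-A)×(255-B)/255, rounded to nearest integer
R: 255 - (255-95)×(255-42)/255 = 255 - 34080/255 ≈ 255 - 133.647 = 121.353 → 121
G: 255 - (255-183)×(255-240)/255 = 255 - 1080/255 ≈ 255 - 4.235 = 250.765 → 251
B: 255 - (255-176)×(255-185)/255 = 255 - 5530/255 ≈ 255 - 21.686 = 233.314 → 233
= RGB(121, 251, 233)


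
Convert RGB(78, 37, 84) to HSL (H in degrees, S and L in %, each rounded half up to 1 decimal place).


Normalize: R'=78/255≈0.3059, G'=37/255≈0.1451, B'=84/255≈0.3294
Max=84/255, Min=37/255, Δ=Max-Min=47/255
L = (Max+Min)/2 = (84+37)/510 = 121/510 = 0.23725… → L = 23.7%
L ≤ 0.5 → S = Δ/(Max+Min) = 47/(84+37) = 47/121 = 0.38842… → S = 38.8%
(the 1/255 factors cancel in S and H, so raw channel differences can be used)
Max is B' → H = 60 × ((R-G)/Δ + 4) = 60 × ((78-37)/47 + 4)
  41/47 + 4 = 0.8723… + 4 = 4.8723…
  H = 60 × 4.8723… = 292.340…° → H = 292.3°
= HSL(292.3°, 38.8%, 23.7%)


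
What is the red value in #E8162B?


Color: #E8162B
R = E8 = 232
G = 16 = 22
B = 2B = 43
Red = 232


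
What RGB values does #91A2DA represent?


91 → 145 (R)
A2 → 162 (G)
DA → 218 (B)
= RGB(145, 162, 218)


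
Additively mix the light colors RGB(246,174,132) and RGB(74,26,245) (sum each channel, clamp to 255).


Additive: each channel = min(255, C₁+C₂)
R: 246+74 = 320 → 255
G: 174+26 = 200 → 200
B: 132+245 = 377 → 255
= RGB(255, 200, 255)


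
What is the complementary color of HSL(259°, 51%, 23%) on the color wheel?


Complement = opposite side of color wheel = hue + 180°
H' = (259 + 180) mod 360 = 79°
S and L unchanged.
= HSL(79°, 51%, 23%)


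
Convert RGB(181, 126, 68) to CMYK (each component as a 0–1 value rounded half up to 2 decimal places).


R'=181/255≈0.7098, G'=126/255≈0.4941, B'=68/255≈0.2667
K = 1 - max(R',G',B') = 1 - 181/255 = 74/255 = 0.29019… → 0.29
(1-R'-K)/(1-K) simplifies to (max-R)/max with max = 181:
C = (181-181)/181 = 0/181 = 0 → 0.00
M = (181-126)/181 = 55/181 = 0.30386… → 0.30
Y = (181-68)/181 = 113/181 = 0.62430… → 0.62
= CMYK(0.00, 0.30, 0.62, 0.29)


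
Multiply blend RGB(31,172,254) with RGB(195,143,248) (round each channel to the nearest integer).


Multiply: C = A×B/255, rounded to nearest integer
R: 31×195/255 = 6045/255 ≈ 23.706 → 24
G: 172×143/255 = 24596/255 ≈ 96.455 → 96
B: 254×248/255 = 62992/255 ≈ 247.027 → 247
= RGB(24, 96, 247)


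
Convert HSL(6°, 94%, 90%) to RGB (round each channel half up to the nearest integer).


H=6°, S=0.94, L=0.90
C = (1-|2L-1|)×S = (1-|0.80|)×0.94 = 0.188
H' = H/60 = 6/60 ≈ 0.1000; X = C×(1-|H' mod 2 - 1|) = 0.0188
m = L - C/2 = 0.90 - 0.094 = 0.806
Sector ⌊H'⌋ = 0 → (R',G',B') = (0.188, 0.0188, 0.0)
RGB = ((R'+m)×255, (G'+m)×255, (B'+m)×255) = (253.47, 210.324, 205.53)
Round half up → RGB(253, 210, 206)


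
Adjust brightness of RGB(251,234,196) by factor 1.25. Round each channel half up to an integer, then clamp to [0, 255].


Multiply each channel by 1.25, round half up, clamp to [0, 255]
R: 251×1.25 = 313.75 → round → 314 → clamp → 255
G: 234×1.25 = 292.5 → round → 293 → clamp → 255
B: 196×1.25 = 245
= RGB(255, 255, 245)


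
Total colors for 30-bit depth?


Colors = 2^bits = 2^30
= 1,073,741,824 colors


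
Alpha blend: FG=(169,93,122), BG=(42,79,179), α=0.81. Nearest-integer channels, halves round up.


C = α×F + (1-α)×B, with 1-α = 0.19
R: 0.81×169 + 0.19×42 = 136.89 + 7.98 = 144.87 → 145
G: 0.81×93 + 0.19×79 = 75.33 + 15.01 = 90.34 → 90
B: 0.81×122 + 0.19×179 = 98.82 + 34.01 = 132.83 → 133
= RGB(145, 90, 133)


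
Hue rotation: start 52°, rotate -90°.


New hue = (H + rotation) mod 360
New hue = (52 -90) mod 360
= -38 mod 360
= 322°


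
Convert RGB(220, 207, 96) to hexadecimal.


R = 220 → DC (hex)
G = 207 → CF (hex)
B = 96 → 60 (hex)
Hex = #DCCF60


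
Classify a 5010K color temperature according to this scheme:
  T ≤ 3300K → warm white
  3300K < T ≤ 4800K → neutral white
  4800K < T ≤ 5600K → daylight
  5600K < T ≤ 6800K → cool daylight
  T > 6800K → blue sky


Temperature: 5010K
4800K < 5010K ≤ 5600K → daylight
Classification: daylight


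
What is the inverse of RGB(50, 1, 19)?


Invert: (255-R, 255-G, 255-B)
R: 255-50 = 205
G: 255-1 = 254
B: 255-19 = 236
= RGB(205, 254, 236)


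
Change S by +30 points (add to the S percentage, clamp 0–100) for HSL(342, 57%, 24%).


Original S = 57%
Adjustment = +30 percentage points
New S = 57 + (30) = 87
Clamp to [0, 100] → 87
= HSL(342°, 87%, 24%)


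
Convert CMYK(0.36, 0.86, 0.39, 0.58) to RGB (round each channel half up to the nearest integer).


R = 255 × (1-C) × (1-K) = 255 × 0.64 × 0.42 = 68.544 → 69
G = 255 × (1-M) × (1-K) = 255 × 0.14 × 0.42 = 14.994 → 15
B = 255 × (1-Y) × (1-K) = 255 × 0.61 × 0.42 = 65.331 → 65
= RGB(69, 15, 65)


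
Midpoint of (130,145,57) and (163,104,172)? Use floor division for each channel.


Midpoint: each channel = ⌊(C₁+C₂)/2⌋
R: ⌊(130+163)/2⌋ = 146
G: ⌊(145+104)/2⌋ = 124
B: ⌊(57+172)/2⌋ = 114
= RGB(146, 124, 114)


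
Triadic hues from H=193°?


Triadic: equally spaced at 120° intervals
H1 = 193°
H2 = (193 + 120) mod 360 = 313°
H3 = (193 + 240) mod 360 = 73°
Triadic = 193°, 313°, 73°


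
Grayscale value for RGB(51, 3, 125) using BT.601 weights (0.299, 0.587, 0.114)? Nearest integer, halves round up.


Gray = 0.299×R + 0.587×G + 0.114×B
Gray = 0.299×51 + 0.587×3 + 0.114×125
Gray = 15.249 + 1.761 + 14.250
Gray = 31.260 → round half up → 31
Gray = 31


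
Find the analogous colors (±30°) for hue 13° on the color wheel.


Base hue: 13°
Left analog: (13 - 30) mod 360 = 343°
Right analog: (13 + 30) mod 360 = 43°
Analogous hues = 343° and 43°


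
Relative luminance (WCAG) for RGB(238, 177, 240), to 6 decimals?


Linearize each channel (sRGB transfer function): c = v/255; c_lin = c/12.92 if c ≤ 0.04045, else ((c+0.055)/1.055)^2.4
  R: 238/255 ≈ 0.933333 > 0.04045 → ((0.933333+0.055)/1.055)^2.4 ≈ 0.854993
  G: 177/255 ≈ 0.694118 > 0.04045 → ((0.694118+0.055)/1.055)^2.4 ≈ 0.439657
  B: 240/255 ≈ 0.941176 > 0.04045 → ((0.941176+0.055)/1.055)^2.4 ≈ 0.871367
R_lin = 0.854993, G_lin = 0.439657, B_lin = 0.871367
L = 0.2126×R + 0.7152×G + 0.0722×B
L = 0.2126×0.854993 + 0.7152×0.439657 + 0.0722×0.871367
L ≈ 0.559127


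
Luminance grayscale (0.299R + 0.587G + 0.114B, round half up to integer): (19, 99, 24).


Gray = 0.299×R + 0.587×G + 0.114×B
Gray = 0.299×19 + 0.587×99 + 0.114×24
Gray = 5.681 + 58.113 + 2.736
Gray = 66.530 → round half up → 67
Gray = 67


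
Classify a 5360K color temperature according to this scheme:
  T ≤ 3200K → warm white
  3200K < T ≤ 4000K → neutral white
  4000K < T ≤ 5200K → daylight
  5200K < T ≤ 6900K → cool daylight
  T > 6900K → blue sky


Temperature: 5360K
5200K < 5360K ≤ 6900K → cool daylight
Classification: cool daylight


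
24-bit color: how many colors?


Colors = 2^bits = 2^24
= 16,777,216 colors


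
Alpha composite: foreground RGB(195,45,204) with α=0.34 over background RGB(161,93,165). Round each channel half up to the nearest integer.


C = α×F + (1-α)×B, with 1-α = 0.66
R: 0.34×195 + 0.66×161 = 66.30 + 106.26 = 172.56 → 173
G: 0.34×45 + 0.66×93 = 15.30 + 61.38 = 76.68 → 77
B: 0.34×204 + 0.66×165 = 69.36 + 108.90 = 178.26 → 178
= RGB(173, 77, 178)


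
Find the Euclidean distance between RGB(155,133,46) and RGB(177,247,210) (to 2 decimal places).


d = √[(R₁-R₂)² + (G₁-G₂)² + (B₁-B₂)²]
d = √[(155-177)² + (133-247)² + (46-210)²]
d = √[484 + 12996 + 26896]
d = √40376
d ≈ 200.94


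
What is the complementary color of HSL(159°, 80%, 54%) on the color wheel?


Complement = opposite side of color wheel = hue + 180°
H' = (159 + 180) mod 360 = 339°
S and L unchanged.
= HSL(339°, 80%, 54%)
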